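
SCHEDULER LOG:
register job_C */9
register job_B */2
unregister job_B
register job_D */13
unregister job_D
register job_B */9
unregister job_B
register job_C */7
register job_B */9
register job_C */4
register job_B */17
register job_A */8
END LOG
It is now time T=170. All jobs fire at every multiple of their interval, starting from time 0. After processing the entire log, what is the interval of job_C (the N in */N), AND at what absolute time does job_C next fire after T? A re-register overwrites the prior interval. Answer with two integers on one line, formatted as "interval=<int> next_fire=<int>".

Op 1: register job_C */9 -> active={job_C:*/9}
Op 2: register job_B */2 -> active={job_B:*/2, job_C:*/9}
Op 3: unregister job_B -> active={job_C:*/9}
Op 4: register job_D */13 -> active={job_C:*/9, job_D:*/13}
Op 5: unregister job_D -> active={job_C:*/9}
Op 6: register job_B */9 -> active={job_B:*/9, job_C:*/9}
Op 7: unregister job_B -> active={job_C:*/9}
Op 8: register job_C */7 -> active={job_C:*/7}
Op 9: register job_B */9 -> active={job_B:*/9, job_C:*/7}
Op 10: register job_C */4 -> active={job_B:*/9, job_C:*/4}
Op 11: register job_B */17 -> active={job_B:*/17, job_C:*/4}
Op 12: register job_A */8 -> active={job_A:*/8, job_B:*/17, job_C:*/4}
Final interval of job_C = 4
Next fire of job_C after T=170: (170//4+1)*4 = 172

Answer: interval=4 next_fire=172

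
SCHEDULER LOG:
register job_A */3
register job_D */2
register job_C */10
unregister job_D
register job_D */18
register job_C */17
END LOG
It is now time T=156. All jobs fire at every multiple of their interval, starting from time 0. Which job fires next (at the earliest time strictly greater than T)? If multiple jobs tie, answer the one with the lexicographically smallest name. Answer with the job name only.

Answer: job_A

Derivation:
Op 1: register job_A */3 -> active={job_A:*/3}
Op 2: register job_D */2 -> active={job_A:*/3, job_D:*/2}
Op 3: register job_C */10 -> active={job_A:*/3, job_C:*/10, job_D:*/2}
Op 4: unregister job_D -> active={job_A:*/3, job_C:*/10}
Op 5: register job_D */18 -> active={job_A:*/3, job_C:*/10, job_D:*/18}
Op 6: register job_C */17 -> active={job_A:*/3, job_C:*/17, job_D:*/18}
  job_A: interval 3, next fire after T=156 is 159
  job_C: interval 17, next fire after T=156 is 170
  job_D: interval 18, next fire after T=156 is 162
Earliest = 159, winner (lex tiebreak) = job_A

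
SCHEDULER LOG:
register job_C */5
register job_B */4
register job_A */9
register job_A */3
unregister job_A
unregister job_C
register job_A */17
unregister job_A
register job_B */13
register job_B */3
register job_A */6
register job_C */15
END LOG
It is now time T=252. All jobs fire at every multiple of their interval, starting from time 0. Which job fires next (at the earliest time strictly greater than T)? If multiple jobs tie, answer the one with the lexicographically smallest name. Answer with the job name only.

Op 1: register job_C */5 -> active={job_C:*/5}
Op 2: register job_B */4 -> active={job_B:*/4, job_C:*/5}
Op 3: register job_A */9 -> active={job_A:*/9, job_B:*/4, job_C:*/5}
Op 4: register job_A */3 -> active={job_A:*/3, job_B:*/4, job_C:*/5}
Op 5: unregister job_A -> active={job_B:*/4, job_C:*/5}
Op 6: unregister job_C -> active={job_B:*/4}
Op 7: register job_A */17 -> active={job_A:*/17, job_B:*/4}
Op 8: unregister job_A -> active={job_B:*/4}
Op 9: register job_B */13 -> active={job_B:*/13}
Op 10: register job_B */3 -> active={job_B:*/3}
Op 11: register job_A */6 -> active={job_A:*/6, job_B:*/3}
Op 12: register job_C */15 -> active={job_A:*/6, job_B:*/3, job_C:*/15}
  job_A: interval 6, next fire after T=252 is 258
  job_B: interval 3, next fire after T=252 is 255
  job_C: interval 15, next fire after T=252 is 255
Earliest = 255, winner (lex tiebreak) = job_B

Answer: job_B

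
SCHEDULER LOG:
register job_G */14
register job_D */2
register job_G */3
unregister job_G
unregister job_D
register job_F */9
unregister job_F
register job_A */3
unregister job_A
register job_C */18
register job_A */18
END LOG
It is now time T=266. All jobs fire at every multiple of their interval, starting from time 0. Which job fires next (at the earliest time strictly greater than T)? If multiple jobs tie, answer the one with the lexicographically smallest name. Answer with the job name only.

Op 1: register job_G */14 -> active={job_G:*/14}
Op 2: register job_D */2 -> active={job_D:*/2, job_G:*/14}
Op 3: register job_G */3 -> active={job_D:*/2, job_G:*/3}
Op 4: unregister job_G -> active={job_D:*/2}
Op 5: unregister job_D -> active={}
Op 6: register job_F */9 -> active={job_F:*/9}
Op 7: unregister job_F -> active={}
Op 8: register job_A */3 -> active={job_A:*/3}
Op 9: unregister job_A -> active={}
Op 10: register job_C */18 -> active={job_C:*/18}
Op 11: register job_A */18 -> active={job_A:*/18, job_C:*/18}
  job_A: interval 18, next fire after T=266 is 270
  job_C: interval 18, next fire after T=266 is 270
Earliest = 270, winner (lex tiebreak) = job_A

Answer: job_A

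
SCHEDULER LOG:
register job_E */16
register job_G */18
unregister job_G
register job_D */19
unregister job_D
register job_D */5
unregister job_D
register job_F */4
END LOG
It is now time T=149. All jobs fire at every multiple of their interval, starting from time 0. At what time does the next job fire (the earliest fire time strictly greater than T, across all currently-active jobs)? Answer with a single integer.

Op 1: register job_E */16 -> active={job_E:*/16}
Op 2: register job_G */18 -> active={job_E:*/16, job_G:*/18}
Op 3: unregister job_G -> active={job_E:*/16}
Op 4: register job_D */19 -> active={job_D:*/19, job_E:*/16}
Op 5: unregister job_D -> active={job_E:*/16}
Op 6: register job_D */5 -> active={job_D:*/5, job_E:*/16}
Op 7: unregister job_D -> active={job_E:*/16}
Op 8: register job_F */4 -> active={job_E:*/16, job_F:*/4}
  job_E: interval 16, next fire after T=149 is 160
  job_F: interval 4, next fire after T=149 is 152
Earliest fire time = 152 (job job_F)

Answer: 152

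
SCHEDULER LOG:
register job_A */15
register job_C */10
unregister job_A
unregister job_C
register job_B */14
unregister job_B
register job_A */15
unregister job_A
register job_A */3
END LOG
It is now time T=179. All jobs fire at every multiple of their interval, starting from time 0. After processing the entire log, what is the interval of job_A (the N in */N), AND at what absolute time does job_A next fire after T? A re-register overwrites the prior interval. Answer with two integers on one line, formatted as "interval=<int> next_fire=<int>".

Answer: interval=3 next_fire=180

Derivation:
Op 1: register job_A */15 -> active={job_A:*/15}
Op 2: register job_C */10 -> active={job_A:*/15, job_C:*/10}
Op 3: unregister job_A -> active={job_C:*/10}
Op 4: unregister job_C -> active={}
Op 5: register job_B */14 -> active={job_B:*/14}
Op 6: unregister job_B -> active={}
Op 7: register job_A */15 -> active={job_A:*/15}
Op 8: unregister job_A -> active={}
Op 9: register job_A */3 -> active={job_A:*/3}
Final interval of job_A = 3
Next fire of job_A after T=179: (179//3+1)*3 = 180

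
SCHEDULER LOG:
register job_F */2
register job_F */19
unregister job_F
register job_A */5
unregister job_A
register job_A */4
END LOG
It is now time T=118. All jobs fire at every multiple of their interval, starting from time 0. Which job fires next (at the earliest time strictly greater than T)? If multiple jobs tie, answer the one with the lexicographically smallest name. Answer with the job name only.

Answer: job_A

Derivation:
Op 1: register job_F */2 -> active={job_F:*/2}
Op 2: register job_F */19 -> active={job_F:*/19}
Op 3: unregister job_F -> active={}
Op 4: register job_A */5 -> active={job_A:*/5}
Op 5: unregister job_A -> active={}
Op 6: register job_A */4 -> active={job_A:*/4}
  job_A: interval 4, next fire after T=118 is 120
Earliest = 120, winner (lex tiebreak) = job_A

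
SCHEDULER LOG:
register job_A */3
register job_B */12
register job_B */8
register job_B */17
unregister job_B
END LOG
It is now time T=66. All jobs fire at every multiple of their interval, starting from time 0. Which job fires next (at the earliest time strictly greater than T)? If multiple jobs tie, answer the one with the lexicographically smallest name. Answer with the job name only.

Answer: job_A

Derivation:
Op 1: register job_A */3 -> active={job_A:*/3}
Op 2: register job_B */12 -> active={job_A:*/3, job_B:*/12}
Op 3: register job_B */8 -> active={job_A:*/3, job_B:*/8}
Op 4: register job_B */17 -> active={job_A:*/3, job_B:*/17}
Op 5: unregister job_B -> active={job_A:*/3}
  job_A: interval 3, next fire after T=66 is 69
Earliest = 69, winner (lex tiebreak) = job_A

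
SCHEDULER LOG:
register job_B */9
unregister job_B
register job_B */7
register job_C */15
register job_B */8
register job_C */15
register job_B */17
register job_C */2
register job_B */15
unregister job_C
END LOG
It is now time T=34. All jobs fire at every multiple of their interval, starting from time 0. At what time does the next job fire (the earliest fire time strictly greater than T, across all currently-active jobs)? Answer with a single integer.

Op 1: register job_B */9 -> active={job_B:*/9}
Op 2: unregister job_B -> active={}
Op 3: register job_B */7 -> active={job_B:*/7}
Op 4: register job_C */15 -> active={job_B:*/7, job_C:*/15}
Op 5: register job_B */8 -> active={job_B:*/8, job_C:*/15}
Op 6: register job_C */15 -> active={job_B:*/8, job_C:*/15}
Op 7: register job_B */17 -> active={job_B:*/17, job_C:*/15}
Op 8: register job_C */2 -> active={job_B:*/17, job_C:*/2}
Op 9: register job_B */15 -> active={job_B:*/15, job_C:*/2}
Op 10: unregister job_C -> active={job_B:*/15}
  job_B: interval 15, next fire after T=34 is 45
Earliest fire time = 45 (job job_B)

Answer: 45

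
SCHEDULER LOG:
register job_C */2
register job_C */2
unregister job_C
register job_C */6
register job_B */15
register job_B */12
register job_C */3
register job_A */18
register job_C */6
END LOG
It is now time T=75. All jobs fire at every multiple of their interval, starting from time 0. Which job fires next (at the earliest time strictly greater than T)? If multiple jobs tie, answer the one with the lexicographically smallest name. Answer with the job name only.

Op 1: register job_C */2 -> active={job_C:*/2}
Op 2: register job_C */2 -> active={job_C:*/2}
Op 3: unregister job_C -> active={}
Op 4: register job_C */6 -> active={job_C:*/6}
Op 5: register job_B */15 -> active={job_B:*/15, job_C:*/6}
Op 6: register job_B */12 -> active={job_B:*/12, job_C:*/6}
Op 7: register job_C */3 -> active={job_B:*/12, job_C:*/3}
Op 8: register job_A */18 -> active={job_A:*/18, job_B:*/12, job_C:*/3}
Op 9: register job_C */6 -> active={job_A:*/18, job_B:*/12, job_C:*/6}
  job_A: interval 18, next fire after T=75 is 90
  job_B: interval 12, next fire after T=75 is 84
  job_C: interval 6, next fire after T=75 is 78
Earliest = 78, winner (lex tiebreak) = job_C

Answer: job_C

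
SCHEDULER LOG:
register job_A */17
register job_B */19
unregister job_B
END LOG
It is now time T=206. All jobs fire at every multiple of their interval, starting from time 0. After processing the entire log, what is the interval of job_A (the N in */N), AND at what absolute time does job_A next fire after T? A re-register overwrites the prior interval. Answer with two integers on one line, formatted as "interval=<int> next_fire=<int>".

Answer: interval=17 next_fire=221

Derivation:
Op 1: register job_A */17 -> active={job_A:*/17}
Op 2: register job_B */19 -> active={job_A:*/17, job_B:*/19}
Op 3: unregister job_B -> active={job_A:*/17}
Final interval of job_A = 17
Next fire of job_A after T=206: (206//17+1)*17 = 221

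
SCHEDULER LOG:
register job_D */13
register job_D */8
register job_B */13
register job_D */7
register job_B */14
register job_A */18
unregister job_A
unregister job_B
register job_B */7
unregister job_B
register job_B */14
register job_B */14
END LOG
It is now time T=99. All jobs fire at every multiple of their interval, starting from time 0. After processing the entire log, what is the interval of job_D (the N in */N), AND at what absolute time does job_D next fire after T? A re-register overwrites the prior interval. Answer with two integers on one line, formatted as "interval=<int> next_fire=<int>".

Op 1: register job_D */13 -> active={job_D:*/13}
Op 2: register job_D */8 -> active={job_D:*/8}
Op 3: register job_B */13 -> active={job_B:*/13, job_D:*/8}
Op 4: register job_D */7 -> active={job_B:*/13, job_D:*/7}
Op 5: register job_B */14 -> active={job_B:*/14, job_D:*/7}
Op 6: register job_A */18 -> active={job_A:*/18, job_B:*/14, job_D:*/7}
Op 7: unregister job_A -> active={job_B:*/14, job_D:*/7}
Op 8: unregister job_B -> active={job_D:*/7}
Op 9: register job_B */7 -> active={job_B:*/7, job_D:*/7}
Op 10: unregister job_B -> active={job_D:*/7}
Op 11: register job_B */14 -> active={job_B:*/14, job_D:*/7}
Op 12: register job_B */14 -> active={job_B:*/14, job_D:*/7}
Final interval of job_D = 7
Next fire of job_D after T=99: (99//7+1)*7 = 105

Answer: interval=7 next_fire=105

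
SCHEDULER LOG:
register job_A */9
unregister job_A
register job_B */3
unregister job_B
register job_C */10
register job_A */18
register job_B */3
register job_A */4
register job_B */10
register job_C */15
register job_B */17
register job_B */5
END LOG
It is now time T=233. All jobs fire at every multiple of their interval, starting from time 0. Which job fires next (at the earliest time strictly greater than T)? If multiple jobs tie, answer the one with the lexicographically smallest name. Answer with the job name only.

Op 1: register job_A */9 -> active={job_A:*/9}
Op 2: unregister job_A -> active={}
Op 3: register job_B */3 -> active={job_B:*/3}
Op 4: unregister job_B -> active={}
Op 5: register job_C */10 -> active={job_C:*/10}
Op 6: register job_A */18 -> active={job_A:*/18, job_C:*/10}
Op 7: register job_B */3 -> active={job_A:*/18, job_B:*/3, job_C:*/10}
Op 8: register job_A */4 -> active={job_A:*/4, job_B:*/3, job_C:*/10}
Op 9: register job_B */10 -> active={job_A:*/4, job_B:*/10, job_C:*/10}
Op 10: register job_C */15 -> active={job_A:*/4, job_B:*/10, job_C:*/15}
Op 11: register job_B */17 -> active={job_A:*/4, job_B:*/17, job_C:*/15}
Op 12: register job_B */5 -> active={job_A:*/4, job_B:*/5, job_C:*/15}
  job_A: interval 4, next fire after T=233 is 236
  job_B: interval 5, next fire after T=233 is 235
  job_C: interval 15, next fire after T=233 is 240
Earliest = 235, winner (lex tiebreak) = job_B

Answer: job_B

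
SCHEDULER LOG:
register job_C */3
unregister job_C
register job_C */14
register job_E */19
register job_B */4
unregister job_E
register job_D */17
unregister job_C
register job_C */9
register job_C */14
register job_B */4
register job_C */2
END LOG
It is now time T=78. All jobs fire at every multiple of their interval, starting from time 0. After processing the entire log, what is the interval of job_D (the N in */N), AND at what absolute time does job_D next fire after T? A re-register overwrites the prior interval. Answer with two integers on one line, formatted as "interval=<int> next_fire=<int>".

Op 1: register job_C */3 -> active={job_C:*/3}
Op 2: unregister job_C -> active={}
Op 3: register job_C */14 -> active={job_C:*/14}
Op 4: register job_E */19 -> active={job_C:*/14, job_E:*/19}
Op 5: register job_B */4 -> active={job_B:*/4, job_C:*/14, job_E:*/19}
Op 6: unregister job_E -> active={job_B:*/4, job_C:*/14}
Op 7: register job_D */17 -> active={job_B:*/4, job_C:*/14, job_D:*/17}
Op 8: unregister job_C -> active={job_B:*/4, job_D:*/17}
Op 9: register job_C */9 -> active={job_B:*/4, job_C:*/9, job_D:*/17}
Op 10: register job_C */14 -> active={job_B:*/4, job_C:*/14, job_D:*/17}
Op 11: register job_B */4 -> active={job_B:*/4, job_C:*/14, job_D:*/17}
Op 12: register job_C */2 -> active={job_B:*/4, job_C:*/2, job_D:*/17}
Final interval of job_D = 17
Next fire of job_D after T=78: (78//17+1)*17 = 85

Answer: interval=17 next_fire=85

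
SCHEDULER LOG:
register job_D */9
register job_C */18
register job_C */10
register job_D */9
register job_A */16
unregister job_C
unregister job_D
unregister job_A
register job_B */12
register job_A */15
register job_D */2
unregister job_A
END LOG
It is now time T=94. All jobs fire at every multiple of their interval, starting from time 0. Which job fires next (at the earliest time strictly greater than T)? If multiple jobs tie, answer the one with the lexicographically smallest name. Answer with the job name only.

Op 1: register job_D */9 -> active={job_D:*/9}
Op 2: register job_C */18 -> active={job_C:*/18, job_D:*/9}
Op 3: register job_C */10 -> active={job_C:*/10, job_D:*/9}
Op 4: register job_D */9 -> active={job_C:*/10, job_D:*/9}
Op 5: register job_A */16 -> active={job_A:*/16, job_C:*/10, job_D:*/9}
Op 6: unregister job_C -> active={job_A:*/16, job_D:*/9}
Op 7: unregister job_D -> active={job_A:*/16}
Op 8: unregister job_A -> active={}
Op 9: register job_B */12 -> active={job_B:*/12}
Op 10: register job_A */15 -> active={job_A:*/15, job_B:*/12}
Op 11: register job_D */2 -> active={job_A:*/15, job_B:*/12, job_D:*/2}
Op 12: unregister job_A -> active={job_B:*/12, job_D:*/2}
  job_B: interval 12, next fire after T=94 is 96
  job_D: interval 2, next fire after T=94 is 96
Earliest = 96, winner (lex tiebreak) = job_B

Answer: job_B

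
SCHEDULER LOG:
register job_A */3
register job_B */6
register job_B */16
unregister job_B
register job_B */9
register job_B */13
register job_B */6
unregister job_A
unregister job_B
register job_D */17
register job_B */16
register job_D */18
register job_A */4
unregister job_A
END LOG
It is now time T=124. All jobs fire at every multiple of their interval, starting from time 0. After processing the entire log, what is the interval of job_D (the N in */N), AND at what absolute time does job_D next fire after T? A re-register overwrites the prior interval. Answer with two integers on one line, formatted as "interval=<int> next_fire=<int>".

Op 1: register job_A */3 -> active={job_A:*/3}
Op 2: register job_B */6 -> active={job_A:*/3, job_B:*/6}
Op 3: register job_B */16 -> active={job_A:*/3, job_B:*/16}
Op 4: unregister job_B -> active={job_A:*/3}
Op 5: register job_B */9 -> active={job_A:*/3, job_B:*/9}
Op 6: register job_B */13 -> active={job_A:*/3, job_B:*/13}
Op 7: register job_B */6 -> active={job_A:*/3, job_B:*/6}
Op 8: unregister job_A -> active={job_B:*/6}
Op 9: unregister job_B -> active={}
Op 10: register job_D */17 -> active={job_D:*/17}
Op 11: register job_B */16 -> active={job_B:*/16, job_D:*/17}
Op 12: register job_D */18 -> active={job_B:*/16, job_D:*/18}
Op 13: register job_A */4 -> active={job_A:*/4, job_B:*/16, job_D:*/18}
Op 14: unregister job_A -> active={job_B:*/16, job_D:*/18}
Final interval of job_D = 18
Next fire of job_D after T=124: (124//18+1)*18 = 126

Answer: interval=18 next_fire=126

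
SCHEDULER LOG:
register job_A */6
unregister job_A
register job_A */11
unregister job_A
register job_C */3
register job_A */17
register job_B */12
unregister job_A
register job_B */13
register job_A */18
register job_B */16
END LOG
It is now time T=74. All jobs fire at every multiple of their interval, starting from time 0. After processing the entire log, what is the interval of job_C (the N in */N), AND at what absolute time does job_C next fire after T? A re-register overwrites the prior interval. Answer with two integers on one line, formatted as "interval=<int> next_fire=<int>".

Op 1: register job_A */6 -> active={job_A:*/6}
Op 2: unregister job_A -> active={}
Op 3: register job_A */11 -> active={job_A:*/11}
Op 4: unregister job_A -> active={}
Op 5: register job_C */3 -> active={job_C:*/3}
Op 6: register job_A */17 -> active={job_A:*/17, job_C:*/3}
Op 7: register job_B */12 -> active={job_A:*/17, job_B:*/12, job_C:*/3}
Op 8: unregister job_A -> active={job_B:*/12, job_C:*/3}
Op 9: register job_B */13 -> active={job_B:*/13, job_C:*/3}
Op 10: register job_A */18 -> active={job_A:*/18, job_B:*/13, job_C:*/3}
Op 11: register job_B */16 -> active={job_A:*/18, job_B:*/16, job_C:*/3}
Final interval of job_C = 3
Next fire of job_C after T=74: (74//3+1)*3 = 75

Answer: interval=3 next_fire=75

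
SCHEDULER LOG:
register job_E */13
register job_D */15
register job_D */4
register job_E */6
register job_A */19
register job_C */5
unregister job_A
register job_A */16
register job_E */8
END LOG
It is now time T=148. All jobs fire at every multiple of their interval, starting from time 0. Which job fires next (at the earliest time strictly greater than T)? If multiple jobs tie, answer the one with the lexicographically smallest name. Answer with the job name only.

Op 1: register job_E */13 -> active={job_E:*/13}
Op 2: register job_D */15 -> active={job_D:*/15, job_E:*/13}
Op 3: register job_D */4 -> active={job_D:*/4, job_E:*/13}
Op 4: register job_E */6 -> active={job_D:*/4, job_E:*/6}
Op 5: register job_A */19 -> active={job_A:*/19, job_D:*/4, job_E:*/6}
Op 6: register job_C */5 -> active={job_A:*/19, job_C:*/5, job_D:*/4, job_E:*/6}
Op 7: unregister job_A -> active={job_C:*/5, job_D:*/4, job_E:*/6}
Op 8: register job_A */16 -> active={job_A:*/16, job_C:*/5, job_D:*/4, job_E:*/6}
Op 9: register job_E */8 -> active={job_A:*/16, job_C:*/5, job_D:*/4, job_E:*/8}
  job_A: interval 16, next fire after T=148 is 160
  job_C: interval 5, next fire after T=148 is 150
  job_D: interval 4, next fire after T=148 is 152
  job_E: interval 8, next fire after T=148 is 152
Earliest = 150, winner (lex tiebreak) = job_C

Answer: job_C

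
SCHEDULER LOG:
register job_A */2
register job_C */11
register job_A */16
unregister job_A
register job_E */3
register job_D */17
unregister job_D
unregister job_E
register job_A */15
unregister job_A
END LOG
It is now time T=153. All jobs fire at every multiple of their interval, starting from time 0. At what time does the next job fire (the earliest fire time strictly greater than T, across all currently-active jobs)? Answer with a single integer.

Op 1: register job_A */2 -> active={job_A:*/2}
Op 2: register job_C */11 -> active={job_A:*/2, job_C:*/11}
Op 3: register job_A */16 -> active={job_A:*/16, job_C:*/11}
Op 4: unregister job_A -> active={job_C:*/11}
Op 5: register job_E */3 -> active={job_C:*/11, job_E:*/3}
Op 6: register job_D */17 -> active={job_C:*/11, job_D:*/17, job_E:*/3}
Op 7: unregister job_D -> active={job_C:*/11, job_E:*/3}
Op 8: unregister job_E -> active={job_C:*/11}
Op 9: register job_A */15 -> active={job_A:*/15, job_C:*/11}
Op 10: unregister job_A -> active={job_C:*/11}
  job_C: interval 11, next fire after T=153 is 154
Earliest fire time = 154 (job job_C)

Answer: 154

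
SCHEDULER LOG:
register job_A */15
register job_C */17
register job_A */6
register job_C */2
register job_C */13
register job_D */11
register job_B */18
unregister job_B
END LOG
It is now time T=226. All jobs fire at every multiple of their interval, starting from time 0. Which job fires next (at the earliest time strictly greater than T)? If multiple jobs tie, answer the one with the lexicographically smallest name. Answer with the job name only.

Answer: job_A

Derivation:
Op 1: register job_A */15 -> active={job_A:*/15}
Op 2: register job_C */17 -> active={job_A:*/15, job_C:*/17}
Op 3: register job_A */6 -> active={job_A:*/6, job_C:*/17}
Op 4: register job_C */2 -> active={job_A:*/6, job_C:*/2}
Op 5: register job_C */13 -> active={job_A:*/6, job_C:*/13}
Op 6: register job_D */11 -> active={job_A:*/6, job_C:*/13, job_D:*/11}
Op 7: register job_B */18 -> active={job_A:*/6, job_B:*/18, job_C:*/13, job_D:*/11}
Op 8: unregister job_B -> active={job_A:*/6, job_C:*/13, job_D:*/11}
  job_A: interval 6, next fire after T=226 is 228
  job_C: interval 13, next fire after T=226 is 234
  job_D: interval 11, next fire after T=226 is 231
Earliest = 228, winner (lex tiebreak) = job_A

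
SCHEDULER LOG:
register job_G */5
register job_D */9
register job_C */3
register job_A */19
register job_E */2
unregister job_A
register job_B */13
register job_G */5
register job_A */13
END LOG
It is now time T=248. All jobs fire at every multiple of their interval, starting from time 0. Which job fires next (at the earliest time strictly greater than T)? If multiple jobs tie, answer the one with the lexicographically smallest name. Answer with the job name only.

Answer: job_C

Derivation:
Op 1: register job_G */5 -> active={job_G:*/5}
Op 2: register job_D */9 -> active={job_D:*/9, job_G:*/5}
Op 3: register job_C */3 -> active={job_C:*/3, job_D:*/9, job_G:*/5}
Op 4: register job_A */19 -> active={job_A:*/19, job_C:*/3, job_D:*/9, job_G:*/5}
Op 5: register job_E */2 -> active={job_A:*/19, job_C:*/3, job_D:*/9, job_E:*/2, job_G:*/5}
Op 6: unregister job_A -> active={job_C:*/3, job_D:*/9, job_E:*/2, job_G:*/5}
Op 7: register job_B */13 -> active={job_B:*/13, job_C:*/3, job_D:*/9, job_E:*/2, job_G:*/5}
Op 8: register job_G */5 -> active={job_B:*/13, job_C:*/3, job_D:*/9, job_E:*/2, job_G:*/5}
Op 9: register job_A */13 -> active={job_A:*/13, job_B:*/13, job_C:*/3, job_D:*/9, job_E:*/2, job_G:*/5}
  job_A: interval 13, next fire after T=248 is 260
  job_B: interval 13, next fire after T=248 is 260
  job_C: interval 3, next fire after T=248 is 249
  job_D: interval 9, next fire after T=248 is 252
  job_E: interval 2, next fire after T=248 is 250
  job_G: interval 5, next fire after T=248 is 250
Earliest = 249, winner (lex tiebreak) = job_C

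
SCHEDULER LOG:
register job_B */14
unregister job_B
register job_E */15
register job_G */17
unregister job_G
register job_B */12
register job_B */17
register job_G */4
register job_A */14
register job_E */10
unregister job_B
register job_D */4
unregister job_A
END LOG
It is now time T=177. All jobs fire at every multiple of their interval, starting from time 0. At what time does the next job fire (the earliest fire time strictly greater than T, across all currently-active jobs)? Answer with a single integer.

Answer: 180

Derivation:
Op 1: register job_B */14 -> active={job_B:*/14}
Op 2: unregister job_B -> active={}
Op 3: register job_E */15 -> active={job_E:*/15}
Op 4: register job_G */17 -> active={job_E:*/15, job_G:*/17}
Op 5: unregister job_G -> active={job_E:*/15}
Op 6: register job_B */12 -> active={job_B:*/12, job_E:*/15}
Op 7: register job_B */17 -> active={job_B:*/17, job_E:*/15}
Op 8: register job_G */4 -> active={job_B:*/17, job_E:*/15, job_G:*/4}
Op 9: register job_A */14 -> active={job_A:*/14, job_B:*/17, job_E:*/15, job_G:*/4}
Op 10: register job_E */10 -> active={job_A:*/14, job_B:*/17, job_E:*/10, job_G:*/4}
Op 11: unregister job_B -> active={job_A:*/14, job_E:*/10, job_G:*/4}
Op 12: register job_D */4 -> active={job_A:*/14, job_D:*/4, job_E:*/10, job_G:*/4}
Op 13: unregister job_A -> active={job_D:*/4, job_E:*/10, job_G:*/4}
  job_D: interval 4, next fire after T=177 is 180
  job_E: interval 10, next fire after T=177 is 180
  job_G: interval 4, next fire after T=177 is 180
Earliest fire time = 180 (job job_D)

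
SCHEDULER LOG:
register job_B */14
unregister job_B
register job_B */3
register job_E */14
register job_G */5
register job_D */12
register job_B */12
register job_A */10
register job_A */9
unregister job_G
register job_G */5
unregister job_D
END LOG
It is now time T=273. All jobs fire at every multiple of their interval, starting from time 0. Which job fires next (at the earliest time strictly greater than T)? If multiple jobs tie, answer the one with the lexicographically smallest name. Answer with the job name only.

Answer: job_G

Derivation:
Op 1: register job_B */14 -> active={job_B:*/14}
Op 2: unregister job_B -> active={}
Op 3: register job_B */3 -> active={job_B:*/3}
Op 4: register job_E */14 -> active={job_B:*/3, job_E:*/14}
Op 5: register job_G */5 -> active={job_B:*/3, job_E:*/14, job_G:*/5}
Op 6: register job_D */12 -> active={job_B:*/3, job_D:*/12, job_E:*/14, job_G:*/5}
Op 7: register job_B */12 -> active={job_B:*/12, job_D:*/12, job_E:*/14, job_G:*/5}
Op 8: register job_A */10 -> active={job_A:*/10, job_B:*/12, job_D:*/12, job_E:*/14, job_G:*/5}
Op 9: register job_A */9 -> active={job_A:*/9, job_B:*/12, job_D:*/12, job_E:*/14, job_G:*/5}
Op 10: unregister job_G -> active={job_A:*/9, job_B:*/12, job_D:*/12, job_E:*/14}
Op 11: register job_G */5 -> active={job_A:*/9, job_B:*/12, job_D:*/12, job_E:*/14, job_G:*/5}
Op 12: unregister job_D -> active={job_A:*/9, job_B:*/12, job_E:*/14, job_G:*/5}
  job_A: interval 9, next fire after T=273 is 279
  job_B: interval 12, next fire after T=273 is 276
  job_E: interval 14, next fire after T=273 is 280
  job_G: interval 5, next fire after T=273 is 275
Earliest = 275, winner (lex tiebreak) = job_G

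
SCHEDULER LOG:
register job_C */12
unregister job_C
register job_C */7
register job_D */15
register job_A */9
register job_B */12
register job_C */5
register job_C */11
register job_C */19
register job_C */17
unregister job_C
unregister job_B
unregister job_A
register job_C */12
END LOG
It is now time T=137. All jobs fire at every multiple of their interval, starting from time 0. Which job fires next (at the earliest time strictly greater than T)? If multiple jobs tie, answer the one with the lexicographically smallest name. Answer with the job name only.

Answer: job_C

Derivation:
Op 1: register job_C */12 -> active={job_C:*/12}
Op 2: unregister job_C -> active={}
Op 3: register job_C */7 -> active={job_C:*/7}
Op 4: register job_D */15 -> active={job_C:*/7, job_D:*/15}
Op 5: register job_A */9 -> active={job_A:*/9, job_C:*/7, job_D:*/15}
Op 6: register job_B */12 -> active={job_A:*/9, job_B:*/12, job_C:*/7, job_D:*/15}
Op 7: register job_C */5 -> active={job_A:*/9, job_B:*/12, job_C:*/5, job_D:*/15}
Op 8: register job_C */11 -> active={job_A:*/9, job_B:*/12, job_C:*/11, job_D:*/15}
Op 9: register job_C */19 -> active={job_A:*/9, job_B:*/12, job_C:*/19, job_D:*/15}
Op 10: register job_C */17 -> active={job_A:*/9, job_B:*/12, job_C:*/17, job_D:*/15}
Op 11: unregister job_C -> active={job_A:*/9, job_B:*/12, job_D:*/15}
Op 12: unregister job_B -> active={job_A:*/9, job_D:*/15}
Op 13: unregister job_A -> active={job_D:*/15}
Op 14: register job_C */12 -> active={job_C:*/12, job_D:*/15}
  job_C: interval 12, next fire after T=137 is 144
  job_D: interval 15, next fire after T=137 is 150
Earliest = 144, winner (lex tiebreak) = job_C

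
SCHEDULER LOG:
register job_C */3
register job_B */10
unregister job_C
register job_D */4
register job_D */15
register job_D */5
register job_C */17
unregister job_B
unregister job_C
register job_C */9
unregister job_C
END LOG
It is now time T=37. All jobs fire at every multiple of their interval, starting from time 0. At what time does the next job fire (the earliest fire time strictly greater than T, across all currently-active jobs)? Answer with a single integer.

Op 1: register job_C */3 -> active={job_C:*/3}
Op 2: register job_B */10 -> active={job_B:*/10, job_C:*/3}
Op 3: unregister job_C -> active={job_B:*/10}
Op 4: register job_D */4 -> active={job_B:*/10, job_D:*/4}
Op 5: register job_D */15 -> active={job_B:*/10, job_D:*/15}
Op 6: register job_D */5 -> active={job_B:*/10, job_D:*/5}
Op 7: register job_C */17 -> active={job_B:*/10, job_C:*/17, job_D:*/5}
Op 8: unregister job_B -> active={job_C:*/17, job_D:*/5}
Op 9: unregister job_C -> active={job_D:*/5}
Op 10: register job_C */9 -> active={job_C:*/9, job_D:*/5}
Op 11: unregister job_C -> active={job_D:*/5}
  job_D: interval 5, next fire after T=37 is 40
Earliest fire time = 40 (job job_D)

Answer: 40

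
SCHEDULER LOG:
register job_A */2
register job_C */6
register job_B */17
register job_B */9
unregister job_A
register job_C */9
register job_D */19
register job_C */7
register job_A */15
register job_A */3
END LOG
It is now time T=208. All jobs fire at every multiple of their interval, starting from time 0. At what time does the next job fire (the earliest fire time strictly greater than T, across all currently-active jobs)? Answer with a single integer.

Op 1: register job_A */2 -> active={job_A:*/2}
Op 2: register job_C */6 -> active={job_A:*/2, job_C:*/6}
Op 3: register job_B */17 -> active={job_A:*/2, job_B:*/17, job_C:*/6}
Op 4: register job_B */9 -> active={job_A:*/2, job_B:*/9, job_C:*/6}
Op 5: unregister job_A -> active={job_B:*/9, job_C:*/6}
Op 6: register job_C */9 -> active={job_B:*/9, job_C:*/9}
Op 7: register job_D */19 -> active={job_B:*/9, job_C:*/9, job_D:*/19}
Op 8: register job_C */7 -> active={job_B:*/9, job_C:*/7, job_D:*/19}
Op 9: register job_A */15 -> active={job_A:*/15, job_B:*/9, job_C:*/7, job_D:*/19}
Op 10: register job_A */3 -> active={job_A:*/3, job_B:*/9, job_C:*/7, job_D:*/19}
  job_A: interval 3, next fire after T=208 is 210
  job_B: interval 9, next fire after T=208 is 216
  job_C: interval 7, next fire after T=208 is 210
  job_D: interval 19, next fire after T=208 is 209
Earliest fire time = 209 (job job_D)

Answer: 209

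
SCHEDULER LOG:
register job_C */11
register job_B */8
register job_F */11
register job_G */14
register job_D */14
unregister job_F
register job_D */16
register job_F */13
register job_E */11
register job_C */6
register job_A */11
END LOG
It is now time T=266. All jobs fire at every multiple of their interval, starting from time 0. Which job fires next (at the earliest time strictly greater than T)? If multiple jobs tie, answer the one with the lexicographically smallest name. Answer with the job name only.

Op 1: register job_C */11 -> active={job_C:*/11}
Op 2: register job_B */8 -> active={job_B:*/8, job_C:*/11}
Op 3: register job_F */11 -> active={job_B:*/8, job_C:*/11, job_F:*/11}
Op 4: register job_G */14 -> active={job_B:*/8, job_C:*/11, job_F:*/11, job_G:*/14}
Op 5: register job_D */14 -> active={job_B:*/8, job_C:*/11, job_D:*/14, job_F:*/11, job_G:*/14}
Op 6: unregister job_F -> active={job_B:*/8, job_C:*/11, job_D:*/14, job_G:*/14}
Op 7: register job_D */16 -> active={job_B:*/8, job_C:*/11, job_D:*/16, job_G:*/14}
Op 8: register job_F */13 -> active={job_B:*/8, job_C:*/11, job_D:*/16, job_F:*/13, job_G:*/14}
Op 9: register job_E */11 -> active={job_B:*/8, job_C:*/11, job_D:*/16, job_E:*/11, job_F:*/13, job_G:*/14}
Op 10: register job_C */6 -> active={job_B:*/8, job_C:*/6, job_D:*/16, job_E:*/11, job_F:*/13, job_G:*/14}
Op 11: register job_A */11 -> active={job_A:*/11, job_B:*/8, job_C:*/6, job_D:*/16, job_E:*/11, job_F:*/13, job_G:*/14}
  job_A: interval 11, next fire after T=266 is 275
  job_B: interval 8, next fire after T=266 is 272
  job_C: interval 6, next fire after T=266 is 270
  job_D: interval 16, next fire after T=266 is 272
  job_E: interval 11, next fire after T=266 is 275
  job_F: interval 13, next fire after T=266 is 273
  job_G: interval 14, next fire after T=266 is 280
Earliest = 270, winner (lex tiebreak) = job_C

Answer: job_C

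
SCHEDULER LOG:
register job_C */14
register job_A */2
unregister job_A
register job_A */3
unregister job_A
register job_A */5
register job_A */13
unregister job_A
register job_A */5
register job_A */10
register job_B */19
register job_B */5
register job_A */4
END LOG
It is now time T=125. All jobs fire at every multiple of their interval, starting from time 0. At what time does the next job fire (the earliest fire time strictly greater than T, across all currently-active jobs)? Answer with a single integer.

Op 1: register job_C */14 -> active={job_C:*/14}
Op 2: register job_A */2 -> active={job_A:*/2, job_C:*/14}
Op 3: unregister job_A -> active={job_C:*/14}
Op 4: register job_A */3 -> active={job_A:*/3, job_C:*/14}
Op 5: unregister job_A -> active={job_C:*/14}
Op 6: register job_A */5 -> active={job_A:*/5, job_C:*/14}
Op 7: register job_A */13 -> active={job_A:*/13, job_C:*/14}
Op 8: unregister job_A -> active={job_C:*/14}
Op 9: register job_A */5 -> active={job_A:*/5, job_C:*/14}
Op 10: register job_A */10 -> active={job_A:*/10, job_C:*/14}
Op 11: register job_B */19 -> active={job_A:*/10, job_B:*/19, job_C:*/14}
Op 12: register job_B */5 -> active={job_A:*/10, job_B:*/5, job_C:*/14}
Op 13: register job_A */4 -> active={job_A:*/4, job_B:*/5, job_C:*/14}
  job_A: interval 4, next fire after T=125 is 128
  job_B: interval 5, next fire after T=125 is 130
  job_C: interval 14, next fire after T=125 is 126
Earliest fire time = 126 (job job_C)

Answer: 126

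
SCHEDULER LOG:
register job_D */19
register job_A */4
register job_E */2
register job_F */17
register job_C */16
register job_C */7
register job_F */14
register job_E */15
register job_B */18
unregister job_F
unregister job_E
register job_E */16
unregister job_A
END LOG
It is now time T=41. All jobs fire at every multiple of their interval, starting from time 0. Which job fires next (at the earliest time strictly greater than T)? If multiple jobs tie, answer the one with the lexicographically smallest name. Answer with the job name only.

Answer: job_C

Derivation:
Op 1: register job_D */19 -> active={job_D:*/19}
Op 2: register job_A */4 -> active={job_A:*/4, job_D:*/19}
Op 3: register job_E */2 -> active={job_A:*/4, job_D:*/19, job_E:*/2}
Op 4: register job_F */17 -> active={job_A:*/4, job_D:*/19, job_E:*/2, job_F:*/17}
Op 5: register job_C */16 -> active={job_A:*/4, job_C:*/16, job_D:*/19, job_E:*/2, job_F:*/17}
Op 6: register job_C */7 -> active={job_A:*/4, job_C:*/7, job_D:*/19, job_E:*/2, job_F:*/17}
Op 7: register job_F */14 -> active={job_A:*/4, job_C:*/7, job_D:*/19, job_E:*/2, job_F:*/14}
Op 8: register job_E */15 -> active={job_A:*/4, job_C:*/7, job_D:*/19, job_E:*/15, job_F:*/14}
Op 9: register job_B */18 -> active={job_A:*/4, job_B:*/18, job_C:*/7, job_D:*/19, job_E:*/15, job_F:*/14}
Op 10: unregister job_F -> active={job_A:*/4, job_B:*/18, job_C:*/7, job_D:*/19, job_E:*/15}
Op 11: unregister job_E -> active={job_A:*/4, job_B:*/18, job_C:*/7, job_D:*/19}
Op 12: register job_E */16 -> active={job_A:*/4, job_B:*/18, job_C:*/7, job_D:*/19, job_E:*/16}
Op 13: unregister job_A -> active={job_B:*/18, job_C:*/7, job_D:*/19, job_E:*/16}
  job_B: interval 18, next fire after T=41 is 54
  job_C: interval 7, next fire after T=41 is 42
  job_D: interval 19, next fire after T=41 is 57
  job_E: interval 16, next fire after T=41 is 48
Earliest = 42, winner (lex tiebreak) = job_C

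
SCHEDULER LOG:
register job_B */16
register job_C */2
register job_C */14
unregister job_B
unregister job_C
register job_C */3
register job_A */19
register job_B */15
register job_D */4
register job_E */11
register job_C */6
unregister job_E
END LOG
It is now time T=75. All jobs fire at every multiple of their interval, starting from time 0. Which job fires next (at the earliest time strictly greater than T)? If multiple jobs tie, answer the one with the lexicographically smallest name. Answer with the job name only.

Answer: job_A

Derivation:
Op 1: register job_B */16 -> active={job_B:*/16}
Op 2: register job_C */2 -> active={job_B:*/16, job_C:*/2}
Op 3: register job_C */14 -> active={job_B:*/16, job_C:*/14}
Op 4: unregister job_B -> active={job_C:*/14}
Op 5: unregister job_C -> active={}
Op 6: register job_C */3 -> active={job_C:*/3}
Op 7: register job_A */19 -> active={job_A:*/19, job_C:*/3}
Op 8: register job_B */15 -> active={job_A:*/19, job_B:*/15, job_C:*/3}
Op 9: register job_D */4 -> active={job_A:*/19, job_B:*/15, job_C:*/3, job_D:*/4}
Op 10: register job_E */11 -> active={job_A:*/19, job_B:*/15, job_C:*/3, job_D:*/4, job_E:*/11}
Op 11: register job_C */6 -> active={job_A:*/19, job_B:*/15, job_C:*/6, job_D:*/4, job_E:*/11}
Op 12: unregister job_E -> active={job_A:*/19, job_B:*/15, job_C:*/6, job_D:*/4}
  job_A: interval 19, next fire after T=75 is 76
  job_B: interval 15, next fire after T=75 is 90
  job_C: interval 6, next fire after T=75 is 78
  job_D: interval 4, next fire after T=75 is 76
Earliest = 76, winner (lex tiebreak) = job_A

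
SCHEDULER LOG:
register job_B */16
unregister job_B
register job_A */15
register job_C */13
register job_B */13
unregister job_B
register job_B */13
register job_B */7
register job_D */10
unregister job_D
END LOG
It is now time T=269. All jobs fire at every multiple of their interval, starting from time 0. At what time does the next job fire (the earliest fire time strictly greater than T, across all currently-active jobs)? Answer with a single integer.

Op 1: register job_B */16 -> active={job_B:*/16}
Op 2: unregister job_B -> active={}
Op 3: register job_A */15 -> active={job_A:*/15}
Op 4: register job_C */13 -> active={job_A:*/15, job_C:*/13}
Op 5: register job_B */13 -> active={job_A:*/15, job_B:*/13, job_C:*/13}
Op 6: unregister job_B -> active={job_A:*/15, job_C:*/13}
Op 7: register job_B */13 -> active={job_A:*/15, job_B:*/13, job_C:*/13}
Op 8: register job_B */7 -> active={job_A:*/15, job_B:*/7, job_C:*/13}
Op 9: register job_D */10 -> active={job_A:*/15, job_B:*/7, job_C:*/13, job_D:*/10}
Op 10: unregister job_D -> active={job_A:*/15, job_B:*/7, job_C:*/13}
  job_A: interval 15, next fire after T=269 is 270
  job_B: interval 7, next fire after T=269 is 273
  job_C: interval 13, next fire after T=269 is 273
Earliest fire time = 270 (job job_A)

Answer: 270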